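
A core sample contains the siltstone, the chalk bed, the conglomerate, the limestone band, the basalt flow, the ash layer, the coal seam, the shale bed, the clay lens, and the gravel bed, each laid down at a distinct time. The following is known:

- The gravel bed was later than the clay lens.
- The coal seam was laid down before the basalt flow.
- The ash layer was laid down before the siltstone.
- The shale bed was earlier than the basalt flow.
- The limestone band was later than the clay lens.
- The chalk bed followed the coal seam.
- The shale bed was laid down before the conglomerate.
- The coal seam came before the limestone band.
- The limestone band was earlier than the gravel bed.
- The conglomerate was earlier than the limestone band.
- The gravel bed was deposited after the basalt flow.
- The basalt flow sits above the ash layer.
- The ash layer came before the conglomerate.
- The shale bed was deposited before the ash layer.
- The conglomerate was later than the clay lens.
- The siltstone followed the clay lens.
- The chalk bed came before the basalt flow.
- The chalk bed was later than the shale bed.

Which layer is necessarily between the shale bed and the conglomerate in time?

Tracing the constraints gives the shale bed → the ash layer → the conglomerate, so the ash layer sits after the shale bed and before the conglomerate.
No other layer is forced both after the shale bed and before the conglomerate.

the ash layer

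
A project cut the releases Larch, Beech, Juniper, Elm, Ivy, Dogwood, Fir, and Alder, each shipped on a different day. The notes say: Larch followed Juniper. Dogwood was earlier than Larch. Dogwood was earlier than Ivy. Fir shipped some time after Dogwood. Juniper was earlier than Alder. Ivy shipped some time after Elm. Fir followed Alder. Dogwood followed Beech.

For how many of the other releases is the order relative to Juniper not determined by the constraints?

4

Forced after Juniper: Alder, Fir, and Larch.
That leaves Beech, Dogwood, Elm, and Ivy with no forced order relative to Juniper — 4.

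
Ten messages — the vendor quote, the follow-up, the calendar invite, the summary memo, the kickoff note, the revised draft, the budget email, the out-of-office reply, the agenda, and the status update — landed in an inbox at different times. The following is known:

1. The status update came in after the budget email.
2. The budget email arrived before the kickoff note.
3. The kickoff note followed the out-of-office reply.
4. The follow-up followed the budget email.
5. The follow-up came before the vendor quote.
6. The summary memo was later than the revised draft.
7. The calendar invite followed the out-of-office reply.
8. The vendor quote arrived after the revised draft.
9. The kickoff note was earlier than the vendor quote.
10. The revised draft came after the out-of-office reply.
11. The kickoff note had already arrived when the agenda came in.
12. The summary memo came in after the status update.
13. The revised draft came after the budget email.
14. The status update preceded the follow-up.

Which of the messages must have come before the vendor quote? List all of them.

Directly stated before the vendor quote: the follow-up, the kickoff note, and the revised draft.
The budget email reaches the vendor quote via the budget email → the kickoff note → the vendor quote.
The out-of-office reply reaches the vendor quote via the out-of-office reply → the revised draft → the vendor quote.
The status update reaches the vendor quote via the status update → the follow-up → the vendor quote.

the budget email, the follow-up, the kickoff note, the out-of-office reply, the revised draft, the status update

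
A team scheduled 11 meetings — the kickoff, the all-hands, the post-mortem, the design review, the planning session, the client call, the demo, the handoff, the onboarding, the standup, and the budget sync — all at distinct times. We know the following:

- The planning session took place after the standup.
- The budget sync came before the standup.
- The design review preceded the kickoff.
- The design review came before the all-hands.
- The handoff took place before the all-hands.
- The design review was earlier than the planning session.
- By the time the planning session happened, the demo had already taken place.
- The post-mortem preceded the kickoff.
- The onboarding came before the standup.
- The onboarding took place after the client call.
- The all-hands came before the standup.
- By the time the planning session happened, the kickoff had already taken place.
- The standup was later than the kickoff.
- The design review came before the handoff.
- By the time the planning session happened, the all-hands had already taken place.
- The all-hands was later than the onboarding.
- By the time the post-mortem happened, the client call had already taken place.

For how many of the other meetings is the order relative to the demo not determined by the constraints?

9

Forced after the demo: the planning session.
That leaves the all-hands, the budget sync, the client call, the design review, the handoff, the kickoff, the onboarding, the post-mortem, and the standup with no forced order relative to the demo — 9.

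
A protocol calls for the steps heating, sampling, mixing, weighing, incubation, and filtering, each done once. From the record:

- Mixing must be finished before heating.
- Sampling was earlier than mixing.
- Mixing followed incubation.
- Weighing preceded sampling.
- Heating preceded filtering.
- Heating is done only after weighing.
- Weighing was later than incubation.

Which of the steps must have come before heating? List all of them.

Directly stated before heating: mixing and weighing.
Incubation reaches heating via incubation → mixing → heating.
Sampling reaches heating via sampling → mixing → heating.

incubation, mixing, sampling, weighing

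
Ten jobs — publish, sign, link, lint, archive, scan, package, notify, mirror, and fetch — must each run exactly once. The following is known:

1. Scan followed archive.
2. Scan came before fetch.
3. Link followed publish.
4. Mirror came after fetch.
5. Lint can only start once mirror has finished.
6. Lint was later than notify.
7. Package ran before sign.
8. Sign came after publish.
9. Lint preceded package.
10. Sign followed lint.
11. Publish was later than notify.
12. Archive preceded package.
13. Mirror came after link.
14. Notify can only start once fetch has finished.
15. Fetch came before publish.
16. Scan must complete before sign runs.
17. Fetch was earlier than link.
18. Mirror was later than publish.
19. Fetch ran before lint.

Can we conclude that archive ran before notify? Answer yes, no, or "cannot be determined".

yes

Chain the constraints: archive → scan → fetch → notify. Each link is directly stated, so archive comes before notify.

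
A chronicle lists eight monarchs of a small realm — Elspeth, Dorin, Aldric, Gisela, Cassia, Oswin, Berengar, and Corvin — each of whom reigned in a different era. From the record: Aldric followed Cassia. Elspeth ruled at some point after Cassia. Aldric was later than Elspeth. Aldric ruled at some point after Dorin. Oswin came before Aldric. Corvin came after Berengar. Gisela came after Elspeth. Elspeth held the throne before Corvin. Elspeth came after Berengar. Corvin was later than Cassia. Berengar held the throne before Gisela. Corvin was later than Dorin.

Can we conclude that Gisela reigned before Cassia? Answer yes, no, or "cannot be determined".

no

Tracing the constraints gives Cassia → Elspeth → Gisela, so Cassia must come before Gisela.
That means Gisela cannot be before Cassia.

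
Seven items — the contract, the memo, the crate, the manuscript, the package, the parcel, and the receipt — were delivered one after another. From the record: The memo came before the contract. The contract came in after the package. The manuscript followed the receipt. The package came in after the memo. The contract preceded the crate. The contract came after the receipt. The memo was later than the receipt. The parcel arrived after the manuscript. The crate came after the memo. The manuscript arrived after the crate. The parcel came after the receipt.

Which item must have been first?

The receipt has a chain of constraints placing it before every other item, so the receipt must be first.

the receipt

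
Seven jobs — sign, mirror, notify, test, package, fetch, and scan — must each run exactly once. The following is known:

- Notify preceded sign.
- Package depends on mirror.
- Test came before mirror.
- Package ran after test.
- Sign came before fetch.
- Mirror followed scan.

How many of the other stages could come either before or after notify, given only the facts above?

Forced after notify: fetch and sign.
That leaves mirror, package, scan, and test with no forced order relative to notify — 4.

4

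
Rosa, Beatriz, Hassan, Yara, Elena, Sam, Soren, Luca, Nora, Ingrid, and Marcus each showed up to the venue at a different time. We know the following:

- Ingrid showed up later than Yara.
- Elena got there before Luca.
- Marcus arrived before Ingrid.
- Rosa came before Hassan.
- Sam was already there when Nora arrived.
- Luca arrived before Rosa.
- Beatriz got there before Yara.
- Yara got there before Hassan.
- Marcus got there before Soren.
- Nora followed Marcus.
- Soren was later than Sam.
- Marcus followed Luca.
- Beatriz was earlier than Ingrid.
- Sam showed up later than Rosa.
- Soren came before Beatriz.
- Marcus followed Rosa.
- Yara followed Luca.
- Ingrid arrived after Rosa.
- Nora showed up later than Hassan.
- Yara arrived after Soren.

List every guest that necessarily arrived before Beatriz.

Elena, Luca, Marcus, Rosa, Sam, Soren

Directly stated before Beatriz: Soren.
Elena reaches Beatriz via Elena → Luca → Marcus → Soren → Beatriz.
Luca reaches Beatriz via Luca → Marcus → Soren → Beatriz.
Marcus reaches Beatriz via Marcus → Soren → Beatriz.
Likewise Rosa and Sam each reach Beatriz by chaining the stated constraints.
No chain forces Nora (or any of the others) ahead of Beatriz.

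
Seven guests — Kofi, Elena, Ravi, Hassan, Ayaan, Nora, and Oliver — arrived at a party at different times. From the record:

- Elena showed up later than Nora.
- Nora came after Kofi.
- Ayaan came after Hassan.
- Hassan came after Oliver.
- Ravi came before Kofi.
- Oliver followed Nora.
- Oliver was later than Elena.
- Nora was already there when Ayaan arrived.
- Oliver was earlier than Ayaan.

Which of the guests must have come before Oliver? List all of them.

Elena, Kofi, Nora, Ravi

Directly stated before Oliver: Elena and Nora.
Kofi reaches Oliver via Kofi → Nora → Oliver.
Ravi reaches Oliver via Ravi → Kofi → Nora → Oliver.
No chain forces Hassan (or any of the others) ahead of Oliver.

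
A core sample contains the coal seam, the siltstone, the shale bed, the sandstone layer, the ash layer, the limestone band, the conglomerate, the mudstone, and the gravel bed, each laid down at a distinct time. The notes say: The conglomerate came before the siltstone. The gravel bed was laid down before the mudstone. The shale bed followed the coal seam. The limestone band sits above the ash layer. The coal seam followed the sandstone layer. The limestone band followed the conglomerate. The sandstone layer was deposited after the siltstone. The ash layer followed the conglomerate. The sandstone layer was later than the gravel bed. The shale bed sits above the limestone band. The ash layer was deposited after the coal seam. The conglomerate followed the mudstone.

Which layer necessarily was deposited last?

Every other layer has a chain of constraints placing it before the shale bed, so the shale bed is last.

the shale bed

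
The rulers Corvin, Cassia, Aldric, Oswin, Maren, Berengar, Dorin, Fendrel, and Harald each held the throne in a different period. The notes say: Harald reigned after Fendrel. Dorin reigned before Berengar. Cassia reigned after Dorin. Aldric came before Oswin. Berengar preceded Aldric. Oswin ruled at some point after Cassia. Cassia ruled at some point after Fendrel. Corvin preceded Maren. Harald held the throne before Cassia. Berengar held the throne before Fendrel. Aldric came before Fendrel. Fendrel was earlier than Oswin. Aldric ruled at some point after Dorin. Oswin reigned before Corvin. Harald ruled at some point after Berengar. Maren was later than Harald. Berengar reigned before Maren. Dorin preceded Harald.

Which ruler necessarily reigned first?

Dorin has a chain of constraints placing them before every other ruler, so Dorin must be first.

Dorin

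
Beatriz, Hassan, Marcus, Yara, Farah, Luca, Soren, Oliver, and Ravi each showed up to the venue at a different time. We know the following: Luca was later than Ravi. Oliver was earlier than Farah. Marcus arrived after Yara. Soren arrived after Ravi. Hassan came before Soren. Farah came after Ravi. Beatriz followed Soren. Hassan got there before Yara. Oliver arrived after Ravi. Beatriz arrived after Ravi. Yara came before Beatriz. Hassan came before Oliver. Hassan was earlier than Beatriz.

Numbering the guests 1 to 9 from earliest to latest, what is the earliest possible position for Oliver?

Hassan and Ravi must both come before Oliver — 2 forced predecessors.
Nothing else is forced ahead of Oliver, so their earliest slot is position 2 + 1 = 3.

3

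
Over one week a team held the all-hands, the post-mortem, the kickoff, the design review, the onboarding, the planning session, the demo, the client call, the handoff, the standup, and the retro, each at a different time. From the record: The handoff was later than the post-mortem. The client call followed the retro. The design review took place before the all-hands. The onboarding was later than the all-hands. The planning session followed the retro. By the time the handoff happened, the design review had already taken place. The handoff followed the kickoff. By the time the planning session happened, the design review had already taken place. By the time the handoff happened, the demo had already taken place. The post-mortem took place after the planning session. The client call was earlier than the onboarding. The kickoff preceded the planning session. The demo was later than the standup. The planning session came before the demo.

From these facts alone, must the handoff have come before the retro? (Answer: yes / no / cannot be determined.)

no

Tracing the constraints gives the retro → the planning session → the post-mortem → the handoff, so the retro must come before the handoff.
That means the handoff cannot be before the retro.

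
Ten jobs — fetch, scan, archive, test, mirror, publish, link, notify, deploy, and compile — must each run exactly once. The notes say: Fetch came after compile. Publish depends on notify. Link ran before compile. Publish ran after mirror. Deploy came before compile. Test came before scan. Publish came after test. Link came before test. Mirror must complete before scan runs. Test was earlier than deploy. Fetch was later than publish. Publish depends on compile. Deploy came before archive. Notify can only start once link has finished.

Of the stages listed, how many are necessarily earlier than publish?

Directly stated before publish: compile, mirror, notify, and test.
Deploy reaches publish via deploy → compile → publish.
Link reaches publish via link → notify → publish.
No chain forces scan (or any of the others) ahead of publish.
That's compile, deploy, link, mirror, notify, and test — 6 in all.

6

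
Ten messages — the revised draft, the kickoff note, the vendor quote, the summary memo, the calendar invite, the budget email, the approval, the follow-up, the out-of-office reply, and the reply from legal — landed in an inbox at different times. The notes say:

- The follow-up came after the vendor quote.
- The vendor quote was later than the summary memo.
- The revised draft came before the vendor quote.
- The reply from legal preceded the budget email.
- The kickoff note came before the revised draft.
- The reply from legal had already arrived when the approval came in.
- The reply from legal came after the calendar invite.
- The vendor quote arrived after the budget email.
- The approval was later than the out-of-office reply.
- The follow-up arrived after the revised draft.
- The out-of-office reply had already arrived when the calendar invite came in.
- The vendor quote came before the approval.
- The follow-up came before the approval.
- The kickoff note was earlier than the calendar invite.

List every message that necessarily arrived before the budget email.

Directly stated before the budget email: the reply from legal.
The calendar invite reaches the budget email via the calendar invite → the reply from legal → the budget email.
The kickoff note reaches the budget email via the kickoff note → the calendar invite → the reply from legal → the budget email.
The out-of-office reply reaches the budget email via the out-of-office reply → the calendar invite → the reply from legal → the budget email.
No chain forces the vendor quote (or any of the others) ahead of the budget email.

the calendar invite, the kickoff note, the out-of-office reply, the reply from legal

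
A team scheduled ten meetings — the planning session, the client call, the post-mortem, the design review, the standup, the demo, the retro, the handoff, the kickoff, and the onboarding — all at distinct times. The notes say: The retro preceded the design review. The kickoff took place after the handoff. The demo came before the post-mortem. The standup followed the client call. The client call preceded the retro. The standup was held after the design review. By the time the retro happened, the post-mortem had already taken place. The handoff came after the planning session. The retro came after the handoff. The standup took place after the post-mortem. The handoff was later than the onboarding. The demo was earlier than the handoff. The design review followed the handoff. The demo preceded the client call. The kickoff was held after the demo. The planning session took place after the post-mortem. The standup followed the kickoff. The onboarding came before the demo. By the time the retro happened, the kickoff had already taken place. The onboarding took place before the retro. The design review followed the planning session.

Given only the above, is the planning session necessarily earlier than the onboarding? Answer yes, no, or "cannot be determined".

no

Tracing the constraints gives the onboarding → the demo → the post-mortem → the planning session, so the onboarding must come before the planning session.
That means the planning session cannot be before the onboarding.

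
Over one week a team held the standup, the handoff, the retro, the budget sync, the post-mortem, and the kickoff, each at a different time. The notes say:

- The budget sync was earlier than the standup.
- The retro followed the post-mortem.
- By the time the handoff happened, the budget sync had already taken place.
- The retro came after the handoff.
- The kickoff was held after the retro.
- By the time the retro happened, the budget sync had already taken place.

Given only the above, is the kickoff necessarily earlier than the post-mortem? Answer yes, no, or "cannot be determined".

no

Tracing the constraints gives the post-mortem → the retro → the kickoff, so the post-mortem must come before the kickoff.
That means the kickoff cannot be before the post-mortem.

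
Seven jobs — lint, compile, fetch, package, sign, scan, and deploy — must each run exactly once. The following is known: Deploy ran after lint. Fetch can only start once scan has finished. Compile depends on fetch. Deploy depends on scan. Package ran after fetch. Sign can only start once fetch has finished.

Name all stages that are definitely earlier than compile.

fetch, scan

Directly stated before compile: fetch.
Scan reaches compile via scan → fetch → compile.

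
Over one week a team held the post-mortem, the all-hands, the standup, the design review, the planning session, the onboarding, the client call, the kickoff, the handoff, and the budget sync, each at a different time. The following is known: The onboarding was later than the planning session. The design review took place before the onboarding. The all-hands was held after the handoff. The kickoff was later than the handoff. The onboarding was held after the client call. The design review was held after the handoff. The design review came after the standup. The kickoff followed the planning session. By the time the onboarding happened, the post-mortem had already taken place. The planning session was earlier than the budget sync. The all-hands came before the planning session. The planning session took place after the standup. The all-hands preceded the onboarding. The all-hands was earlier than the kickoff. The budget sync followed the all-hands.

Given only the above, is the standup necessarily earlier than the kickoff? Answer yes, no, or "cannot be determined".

Chain the constraints: the standup → the planning session → the kickoff. Each link is directly stated, so the standup comes before the kickoff.

yes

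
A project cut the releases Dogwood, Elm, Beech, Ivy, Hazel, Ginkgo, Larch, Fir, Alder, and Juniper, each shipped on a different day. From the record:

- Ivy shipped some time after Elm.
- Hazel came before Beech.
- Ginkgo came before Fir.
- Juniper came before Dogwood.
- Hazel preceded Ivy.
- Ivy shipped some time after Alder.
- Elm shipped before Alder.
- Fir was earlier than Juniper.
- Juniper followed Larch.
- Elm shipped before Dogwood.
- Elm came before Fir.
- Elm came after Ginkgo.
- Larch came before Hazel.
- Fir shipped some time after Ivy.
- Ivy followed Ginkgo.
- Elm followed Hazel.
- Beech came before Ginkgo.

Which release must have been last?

Dogwood

Every other release has a chain of constraints placing it before Dogwood, so Dogwood is last.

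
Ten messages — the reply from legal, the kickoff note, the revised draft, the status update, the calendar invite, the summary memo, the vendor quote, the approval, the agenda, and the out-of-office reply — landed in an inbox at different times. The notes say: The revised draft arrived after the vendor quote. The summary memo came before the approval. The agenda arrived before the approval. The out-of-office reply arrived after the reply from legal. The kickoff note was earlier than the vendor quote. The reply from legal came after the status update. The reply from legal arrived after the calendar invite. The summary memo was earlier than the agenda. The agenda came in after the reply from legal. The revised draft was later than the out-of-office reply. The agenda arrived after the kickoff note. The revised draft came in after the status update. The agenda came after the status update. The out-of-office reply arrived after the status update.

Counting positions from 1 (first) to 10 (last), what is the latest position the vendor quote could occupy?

The vendor quote must come before the revised draft — 1 message forced after it.
Everything else can be placed before the vendor quote in some valid order, so the vendor quote can sit as late as position 10 − 1 = 9.

9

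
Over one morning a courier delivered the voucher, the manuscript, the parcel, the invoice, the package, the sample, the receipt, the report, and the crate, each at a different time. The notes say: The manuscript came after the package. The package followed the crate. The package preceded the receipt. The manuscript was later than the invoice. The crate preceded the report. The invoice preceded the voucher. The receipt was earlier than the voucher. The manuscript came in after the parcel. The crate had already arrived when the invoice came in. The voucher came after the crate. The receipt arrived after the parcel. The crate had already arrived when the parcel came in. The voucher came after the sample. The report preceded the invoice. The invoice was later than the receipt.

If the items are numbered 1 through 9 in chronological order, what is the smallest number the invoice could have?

The crate, the package, the parcel, the receipt, and the report must all come before the invoice — 5 forced predecessors.
Nothing else is forced ahead of the invoice, so its earliest slot is position 5 + 1 = 6.

6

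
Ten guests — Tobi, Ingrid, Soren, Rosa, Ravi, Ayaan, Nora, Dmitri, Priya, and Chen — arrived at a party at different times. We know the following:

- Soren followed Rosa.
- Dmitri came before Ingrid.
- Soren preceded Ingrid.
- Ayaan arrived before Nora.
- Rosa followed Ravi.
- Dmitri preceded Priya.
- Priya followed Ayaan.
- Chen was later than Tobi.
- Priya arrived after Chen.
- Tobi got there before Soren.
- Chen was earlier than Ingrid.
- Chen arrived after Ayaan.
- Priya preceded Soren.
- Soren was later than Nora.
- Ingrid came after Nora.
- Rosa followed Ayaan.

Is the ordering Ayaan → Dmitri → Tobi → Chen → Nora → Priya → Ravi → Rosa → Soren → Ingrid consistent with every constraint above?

yes

Check each stated constraint against the proposed order — e.g. Ayaan is ahead of Rosa; Dmitri is ahead of Ingrid. Every pair is in the required order; nothing is violated.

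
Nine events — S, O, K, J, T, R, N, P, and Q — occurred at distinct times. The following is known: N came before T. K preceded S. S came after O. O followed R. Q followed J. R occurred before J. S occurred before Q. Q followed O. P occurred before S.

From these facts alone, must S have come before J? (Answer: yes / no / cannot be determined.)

cannot be determined

No chain of stated constraints runs from S to J, and none runs from J to S either.
So the relative order of S and J is not fixed by the given facts.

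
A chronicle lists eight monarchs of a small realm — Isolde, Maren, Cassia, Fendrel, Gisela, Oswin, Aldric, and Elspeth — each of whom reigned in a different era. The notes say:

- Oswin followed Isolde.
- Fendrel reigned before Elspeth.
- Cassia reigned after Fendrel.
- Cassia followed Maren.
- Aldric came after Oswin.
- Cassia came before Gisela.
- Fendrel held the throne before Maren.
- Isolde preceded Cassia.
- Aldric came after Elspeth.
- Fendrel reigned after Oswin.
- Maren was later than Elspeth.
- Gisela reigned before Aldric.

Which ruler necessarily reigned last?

Aldric

Every other ruler has a chain of constraints placing them before Aldric, so Aldric is last.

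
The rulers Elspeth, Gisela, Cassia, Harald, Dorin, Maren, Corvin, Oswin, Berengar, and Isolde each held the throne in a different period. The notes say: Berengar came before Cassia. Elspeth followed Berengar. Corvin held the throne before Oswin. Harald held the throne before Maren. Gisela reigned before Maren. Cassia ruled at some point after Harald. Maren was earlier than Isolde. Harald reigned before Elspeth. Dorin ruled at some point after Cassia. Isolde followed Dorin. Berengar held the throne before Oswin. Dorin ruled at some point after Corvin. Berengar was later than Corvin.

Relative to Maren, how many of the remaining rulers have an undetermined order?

6

Forced before Maren: Gisela and Harald; forced after Maren: Isolde.
That leaves Berengar, Cassia, Corvin, Dorin, Elspeth, and Oswin with no forced order relative to Maren — 6.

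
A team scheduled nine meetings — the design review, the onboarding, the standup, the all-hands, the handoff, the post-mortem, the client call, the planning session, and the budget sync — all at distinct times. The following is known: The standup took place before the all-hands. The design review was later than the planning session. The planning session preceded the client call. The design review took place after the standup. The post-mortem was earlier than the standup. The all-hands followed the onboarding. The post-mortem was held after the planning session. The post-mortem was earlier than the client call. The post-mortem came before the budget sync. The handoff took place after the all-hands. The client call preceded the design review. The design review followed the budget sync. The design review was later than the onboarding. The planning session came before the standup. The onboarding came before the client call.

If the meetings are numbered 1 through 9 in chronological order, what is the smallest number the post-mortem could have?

The planning session must come before the post-mortem — 1 forced predecessor.
Nothing else is forced ahead of the post-mortem, so its earliest slot is position 1 + 1 = 2.

2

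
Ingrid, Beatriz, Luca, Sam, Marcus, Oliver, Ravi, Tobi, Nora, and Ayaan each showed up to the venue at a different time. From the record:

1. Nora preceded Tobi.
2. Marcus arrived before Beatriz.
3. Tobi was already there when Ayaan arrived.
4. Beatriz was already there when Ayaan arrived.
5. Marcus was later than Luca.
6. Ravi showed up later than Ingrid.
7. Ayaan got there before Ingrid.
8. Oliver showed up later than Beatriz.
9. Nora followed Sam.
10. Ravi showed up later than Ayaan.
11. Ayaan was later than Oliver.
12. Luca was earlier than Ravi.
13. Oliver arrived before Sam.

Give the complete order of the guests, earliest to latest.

The constraints fix every adjacent pair, so only one ordering works:
Luca → Marcus → Beatriz → Oliver → Sam → Nora → Tobi → Ayaan → Ingrid → Ravi.

Luca, Marcus, Beatriz, Oliver, Sam, Nora, Tobi, Ayaan, Ingrid, Ravi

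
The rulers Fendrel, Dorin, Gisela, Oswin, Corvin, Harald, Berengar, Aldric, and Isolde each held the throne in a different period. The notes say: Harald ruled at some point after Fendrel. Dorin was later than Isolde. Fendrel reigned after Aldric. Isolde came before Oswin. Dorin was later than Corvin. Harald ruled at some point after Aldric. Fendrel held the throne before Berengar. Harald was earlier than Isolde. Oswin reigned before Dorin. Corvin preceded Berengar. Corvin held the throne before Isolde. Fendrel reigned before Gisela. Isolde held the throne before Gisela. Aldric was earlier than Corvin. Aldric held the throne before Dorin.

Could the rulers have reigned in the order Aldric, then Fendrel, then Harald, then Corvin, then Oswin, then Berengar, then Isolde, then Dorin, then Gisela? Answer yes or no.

no

The constraints require Isolde before Oswin, but in the proposed sequence Oswin appears ahead of Isolde. That one violation is enough.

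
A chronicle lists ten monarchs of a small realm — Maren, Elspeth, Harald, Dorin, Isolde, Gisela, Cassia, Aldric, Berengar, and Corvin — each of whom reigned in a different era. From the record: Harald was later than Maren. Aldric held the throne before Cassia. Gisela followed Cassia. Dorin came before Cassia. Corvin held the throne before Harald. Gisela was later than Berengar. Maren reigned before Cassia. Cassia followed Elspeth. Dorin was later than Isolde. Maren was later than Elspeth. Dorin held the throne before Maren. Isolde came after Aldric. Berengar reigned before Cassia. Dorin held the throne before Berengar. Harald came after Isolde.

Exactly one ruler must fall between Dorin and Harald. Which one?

Tracing the constraints gives Dorin → Maren → Harald, so Maren sits after Dorin and before Harald.
No other ruler is forced both after Dorin and before Harald.

Maren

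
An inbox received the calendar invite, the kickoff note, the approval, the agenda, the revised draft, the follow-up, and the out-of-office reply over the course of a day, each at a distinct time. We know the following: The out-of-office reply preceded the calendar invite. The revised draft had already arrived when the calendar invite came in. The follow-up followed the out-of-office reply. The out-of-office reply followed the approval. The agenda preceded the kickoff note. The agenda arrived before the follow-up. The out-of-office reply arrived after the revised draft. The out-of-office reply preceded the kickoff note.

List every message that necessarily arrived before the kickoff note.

the agenda, the approval, the out-of-office reply, the revised draft

Directly stated before the kickoff note: the agenda and the out-of-office reply.
The approval reaches the kickoff note via the approval → the out-of-office reply → the kickoff note.
The revised draft reaches the kickoff note via the revised draft → the out-of-office reply → the kickoff note.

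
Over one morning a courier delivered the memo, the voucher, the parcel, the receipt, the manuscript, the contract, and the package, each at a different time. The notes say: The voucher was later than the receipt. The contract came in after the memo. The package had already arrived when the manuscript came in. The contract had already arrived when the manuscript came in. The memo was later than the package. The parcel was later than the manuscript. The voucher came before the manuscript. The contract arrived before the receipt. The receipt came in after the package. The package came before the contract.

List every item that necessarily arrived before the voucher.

the contract, the memo, the package, the receipt

Directly stated before the voucher: the receipt.
The contract reaches the voucher via the contract → the receipt → the voucher.
The memo reaches the voucher via the memo → the contract → the receipt → the voucher.
The package reaches the voucher via the package → the receipt → the voucher.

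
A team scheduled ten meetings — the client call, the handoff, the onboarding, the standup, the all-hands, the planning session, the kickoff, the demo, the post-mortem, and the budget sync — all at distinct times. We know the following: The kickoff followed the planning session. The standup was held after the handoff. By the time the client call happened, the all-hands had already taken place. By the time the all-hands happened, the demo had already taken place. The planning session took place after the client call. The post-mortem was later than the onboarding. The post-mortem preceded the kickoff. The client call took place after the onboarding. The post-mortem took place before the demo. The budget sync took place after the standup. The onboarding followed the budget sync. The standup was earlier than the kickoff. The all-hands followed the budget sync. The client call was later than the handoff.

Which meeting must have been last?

the kickoff

Every other meeting has a chain of constraints placing it before the kickoff, so the kickoff is last.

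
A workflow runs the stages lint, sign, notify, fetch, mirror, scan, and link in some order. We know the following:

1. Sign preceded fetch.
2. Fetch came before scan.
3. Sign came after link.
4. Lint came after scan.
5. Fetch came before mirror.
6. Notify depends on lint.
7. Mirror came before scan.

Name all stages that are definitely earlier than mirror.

fetch, link, sign

Directly stated before mirror: fetch.
Link reaches mirror via link → sign → fetch → mirror.
Sign reaches mirror via sign → fetch → mirror.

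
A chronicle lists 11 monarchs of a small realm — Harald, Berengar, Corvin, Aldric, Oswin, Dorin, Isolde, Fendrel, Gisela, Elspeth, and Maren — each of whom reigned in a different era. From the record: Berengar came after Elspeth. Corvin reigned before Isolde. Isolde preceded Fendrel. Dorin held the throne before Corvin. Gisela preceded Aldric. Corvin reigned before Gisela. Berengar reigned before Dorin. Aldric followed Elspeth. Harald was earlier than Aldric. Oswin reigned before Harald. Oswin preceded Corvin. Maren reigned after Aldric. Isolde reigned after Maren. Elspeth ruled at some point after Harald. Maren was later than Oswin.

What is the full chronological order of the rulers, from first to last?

Oswin, Harald, Elspeth, Berengar, Dorin, Corvin, Gisela, Aldric, Maren, Isolde, Fendrel

The constraints fix every adjacent pair, so only one ordering works:
Oswin → Harald → Elspeth → Berengar → Dorin → Corvin → Gisela → Aldric → Maren → Isolde → Fendrel.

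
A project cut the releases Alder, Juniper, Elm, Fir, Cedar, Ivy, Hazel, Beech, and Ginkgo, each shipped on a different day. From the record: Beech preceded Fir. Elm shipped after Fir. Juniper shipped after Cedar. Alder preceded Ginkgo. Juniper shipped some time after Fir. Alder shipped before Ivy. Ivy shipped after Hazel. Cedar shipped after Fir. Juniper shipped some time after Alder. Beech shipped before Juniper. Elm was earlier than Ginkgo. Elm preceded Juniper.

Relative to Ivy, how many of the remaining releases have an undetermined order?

6

Forced before Ivy: Alder and Hazel.
That leaves Beech, Cedar, Elm, Fir, Ginkgo, and Juniper with no forced order relative to Ivy — 6.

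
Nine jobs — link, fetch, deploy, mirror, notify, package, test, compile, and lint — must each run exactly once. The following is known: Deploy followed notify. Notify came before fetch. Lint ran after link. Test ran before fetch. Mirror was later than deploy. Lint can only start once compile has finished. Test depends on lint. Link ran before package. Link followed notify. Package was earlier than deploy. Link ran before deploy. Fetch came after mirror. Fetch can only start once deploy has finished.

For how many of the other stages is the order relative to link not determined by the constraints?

Forced before link: notify; forced after link: deploy, fetch, lint, mirror, package, and test.
That leaves compile with no forced order relative to link — 1.

1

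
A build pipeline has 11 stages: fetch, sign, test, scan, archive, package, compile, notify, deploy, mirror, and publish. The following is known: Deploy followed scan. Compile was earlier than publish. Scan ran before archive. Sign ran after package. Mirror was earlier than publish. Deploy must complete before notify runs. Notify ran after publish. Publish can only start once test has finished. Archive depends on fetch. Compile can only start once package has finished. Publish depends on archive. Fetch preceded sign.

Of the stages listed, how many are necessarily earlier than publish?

Directly stated before publish: archive, compile, mirror, and test.
Fetch reaches publish via fetch → archive → publish.
Package reaches publish via package → compile → publish.
Scan reaches publish via scan → archive → publish.
No chain forces deploy (or any of the others) ahead of publish.
That's archive, compile, fetch, mirror, package, scan, and test — 7 in all.

7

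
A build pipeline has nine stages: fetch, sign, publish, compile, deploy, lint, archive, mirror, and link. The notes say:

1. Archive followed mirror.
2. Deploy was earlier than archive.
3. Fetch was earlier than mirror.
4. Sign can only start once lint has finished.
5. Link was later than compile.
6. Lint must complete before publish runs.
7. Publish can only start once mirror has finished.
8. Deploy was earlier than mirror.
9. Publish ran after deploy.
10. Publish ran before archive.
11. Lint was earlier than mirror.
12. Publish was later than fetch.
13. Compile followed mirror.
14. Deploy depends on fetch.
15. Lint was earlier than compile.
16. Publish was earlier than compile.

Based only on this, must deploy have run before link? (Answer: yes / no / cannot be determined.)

yes

Chain the constraints: deploy → mirror → compile → link. Each link is directly stated, so deploy comes before link.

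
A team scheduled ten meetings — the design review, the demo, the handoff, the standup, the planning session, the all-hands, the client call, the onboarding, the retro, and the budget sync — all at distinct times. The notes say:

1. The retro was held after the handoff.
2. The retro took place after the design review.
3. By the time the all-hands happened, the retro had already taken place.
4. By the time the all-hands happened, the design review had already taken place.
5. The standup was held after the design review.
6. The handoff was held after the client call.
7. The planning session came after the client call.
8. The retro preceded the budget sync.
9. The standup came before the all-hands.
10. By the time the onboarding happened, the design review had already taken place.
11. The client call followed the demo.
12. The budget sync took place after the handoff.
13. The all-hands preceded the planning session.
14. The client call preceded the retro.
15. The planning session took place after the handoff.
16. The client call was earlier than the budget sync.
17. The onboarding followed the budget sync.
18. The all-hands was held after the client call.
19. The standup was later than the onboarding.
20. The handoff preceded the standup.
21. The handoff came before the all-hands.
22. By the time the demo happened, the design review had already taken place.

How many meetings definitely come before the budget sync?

5

Directly stated before the budget sync: the client call, the handoff, and the retro.
The demo reaches the budget sync via the demo → the client call → the budget sync.
The design review reaches the budget sync via the design review → the retro → the budget sync.
No chain forces the planning session (or any of the others) ahead of the budget sync.
That's the client call, the demo, the design review, the handoff, and the retro — 5 in all.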